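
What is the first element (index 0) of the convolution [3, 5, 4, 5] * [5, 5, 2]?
Use y[k] = Σ_i a[i]·b[k-i] at k=0. y[0] = 3×5 = 15

15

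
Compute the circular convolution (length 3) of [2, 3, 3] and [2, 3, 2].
Use y[k] = Σ_j u[j]·v[(k-j) mod 3]. y[0] = 2×2 + 3×2 + 3×3 = 19; y[1] = 2×3 + 3×2 + 3×2 = 18; y[2] = 2×2 + 3×3 + 3×2 = 19. Result: [19, 18, 19]

[19, 18, 19]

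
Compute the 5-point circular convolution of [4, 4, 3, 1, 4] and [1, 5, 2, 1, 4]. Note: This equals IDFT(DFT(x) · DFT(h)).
Either evaluate y[k] = Σ_j x[j]·h[(k-j) mod 5] directly, or use IDFT(DFT(x) · DFT(h)). y[0] = 4×1 + 4×4 + 3×1 + 1×2 + 4×5 = 45; y[1] = 4×5 + 4×1 + 3×4 + 1×1 + 4×2 = 45; y[2] = 4×2 + 4×5 + 3×1 + 1×4 + 4×1 = 39; y[3] = 4×1 + 4×2 + 3×5 + 1×1 + 4×4 = 44; y[4] = 4×4 + 4×1 + 3×2 + 1×5 + 4×1 = 35. Result: [45, 45, 39, 44, 35]

[45, 45, 39, 44, 35]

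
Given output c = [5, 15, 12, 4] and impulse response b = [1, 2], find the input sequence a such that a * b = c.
Deconvolve c=[5, 15, 12, 4] by b=[1, 2]. Since b[0]=1, solve forward: a[0] = c[0] / 1 = 5; a[1] = (c[1] - 5×2) / 1 = 5; a[2] = (c[2] - 5×2) / 1 = 2. So a = [5, 5, 2]. Check by forward convolution: c[0] = 5×1 = 5; c[1] = 5×2 + 5×1 = 15; c[2] = 5×2 + 2×1 = 12; c[3] = 2×2 = 4

[5, 5, 2]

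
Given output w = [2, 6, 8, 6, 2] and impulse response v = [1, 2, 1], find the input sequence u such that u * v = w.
Deconvolve w=[2, 6, 8, 6, 2] by v=[1, 2, 1]. Since v[0]=1, solve forward: u[0] = w[0] / 1 = 2; u[1] = (w[1] - 2×2) / 1 = 2; u[2] = (w[2] - 2×2 - 2×1) / 1 = 2. So u = [2, 2, 2]. Check by forward convolution: w[0] = 2×1 = 2; w[1] = 2×2 + 2×1 = 6; w[2] = 2×1 + 2×2 + 2×1 = 8; w[3] = 2×1 + 2×2 = 6; w[4] = 2×1 = 2

[2, 2, 2]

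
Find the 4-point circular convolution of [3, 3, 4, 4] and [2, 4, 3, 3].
Use y[k] = Σ_j a[j]·b[(k-j) mod 4]. y[0] = 3×2 + 3×3 + 4×3 + 4×4 = 43; y[1] = 3×4 + 3×2 + 4×3 + 4×3 = 42; y[2] = 3×3 + 3×4 + 4×2 + 4×3 = 41; y[3] = 3×3 + 3×3 + 4×4 + 4×2 = 42. Result: [43, 42, 41, 42]

[43, 42, 41, 42]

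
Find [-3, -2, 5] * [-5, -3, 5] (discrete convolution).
y[0] = -3×-5 = 15; y[1] = -3×-3 + -2×-5 = 19; y[2] = -3×5 + -2×-3 + 5×-5 = -34; y[3] = -2×5 + 5×-3 = -25; y[4] = 5×5 = 25

[15, 19, -34, -25, 25]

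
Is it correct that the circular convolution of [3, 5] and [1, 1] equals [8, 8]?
Recompute circular convolution of [3, 5] and [1, 1]: y[0] = 3×1 + 5×1 = 8; y[1] = 3×1 + 5×1 = 8 → [8, 8]. Given [8, 8] matches, so answer: Yes

Yes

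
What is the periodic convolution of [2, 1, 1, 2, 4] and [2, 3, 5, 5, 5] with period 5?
Use y[k] = Σ_j s[j]·t[(k-j) mod 5]. y[0] = 2×2 + 1×5 + 1×5 + 2×5 + 4×3 = 36; y[1] = 2×3 + 1×2 + 1×5 + 2×5 + 4×5 = 43; y[2] = 2×5 + 1×3 + 1×2 + 2×5 + 4×5 = 45; y[3] = 2×5 + 1×5 + 1×3 + 2×2 + 4×5 = 42; y[4] = 2×5 + 1×5 + 1×5 + 2×3 + 4×2 = 34. Result: [36, 43, 45, 42, 34]

[36, 43, 45, 42, 34]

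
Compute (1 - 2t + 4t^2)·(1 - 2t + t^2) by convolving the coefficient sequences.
Ascending coefficients: a = [1, -2, 4], b = [1, -2, 1]. c[0] = 1×1 = 1; c[1] = 1×-2 + -2×1 = -4; c[2] = 1×1 + -2×-2 + 4×1 = 9; c[3] = -2×1 + 4×-2 = -10; c[4] = 4×1 = 4. Result coefficients: [1, -4, 9, -10, 4] → 1 - 4t + 9t^2 - 10t^3 + 4t^4

1 - 4t + 9t^2 - 10t^3 + 4t^4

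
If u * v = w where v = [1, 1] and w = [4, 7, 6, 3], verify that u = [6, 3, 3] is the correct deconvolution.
Forward-compute [6, 3, 3] * [1, 1]: w[0] = 6×1 = 6; w[1] = 6×1 + 3×1 = 9; w[2] = 3×1 + 3×1 = 6; w[3] = 3×1 = 3 → [6, 9, 6, 3]. Does not match given w = [4, 7, 6, 3].

Not verified. [6, 3, 3] * [1, 1] = [6, 9, 6, 3], which differs from [4, 7, 6, 3] at index 0.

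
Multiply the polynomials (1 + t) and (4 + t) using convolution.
Ascending coefficients: a = [1, 1], b = [4, 1]. c[0] = 1×4 = 4; c[1] = 1×1 + 1×4 = 5; c[2] = 1×1 = 1. Result coefficients: [4, 5, 1] → 4 + 5t + t^2

4 + 5t + t^2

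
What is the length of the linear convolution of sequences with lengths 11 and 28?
Linear/full convolution length: m + n - 1 = 11 + 28 - 1 = 38

38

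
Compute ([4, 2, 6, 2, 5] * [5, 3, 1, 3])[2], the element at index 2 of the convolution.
Use y[k] = Σ_i a[i]·b[k-i] at k=2. y[2] = 4×1 + 2×3 + 6×5 = 40

40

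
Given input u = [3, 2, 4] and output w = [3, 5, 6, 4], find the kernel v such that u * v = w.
Output length 4 = len(u) + len(v) - 1 ⇒ len(v) = 2. Solve v forward using v[k] = (w[k] - Σ_{i≥1} u[i]·v[k-i]) / u[0]: v[0] = w[0] / u[0] = 3 / 3 = 1; v[1] = (w[1] - 2×1) / u[0] = (5 - 2×1) / 3 = 1. So v = [1, 1]. Forward-check [3, 2, 4] * [1, 1]: w[0] = 3×1 = 3; w[1] = 3×1 + 2×1 = 5; w[2] = 2×1 + 4×1 = 6; w[3] = 4×1 = 4 → [3, 5, 6, 4] ✓

[1, 1]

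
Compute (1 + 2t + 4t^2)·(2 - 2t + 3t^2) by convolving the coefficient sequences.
Ascending coefficients: a = [1, 2, 4], b = [2, -2, 3]. c[0] = 1×2 = 2; c[1] = 1×-2 + 2×2 = 2; c[2] = 1×3 + 2×-2 + 4×2 = 7; c[3] = 2×3 + 4×-2 = -2; c[4] = 4×3 = 12. Result coefficients: [2, 2, 7, -2, 12] → 2 + 2t + 7t^2 - 2t^3 + 12t^4

2 + 2t + 7t^2 - 2t^3 + 12t^4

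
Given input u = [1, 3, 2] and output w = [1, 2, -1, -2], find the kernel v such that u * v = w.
Output length 4 = len(u) + len(v) - 1 ⇒ len(v) = 2. Solve v forward using v[k] = (w[k] - Σ_{i≥1} u[i]·v[k-i]) / u[0]: v[0] = w[0] / u[0] = 1 / 1 = 1; v[1] = (w[1] - 3×1) / u[0] = (2 - 3×1) / 1 = -1. So v = [1, -1]. Forward-check [1, 3, 2] * [1, -1]: w[0] = 1×1 = 1; w[1] = 1×-1 + 3×1 = 2; w[2] = 3×-1 + 2×1 = -1; w[3] = 2×-1 = -2 → [1, 2, -1, -2] ✓

[1, -1]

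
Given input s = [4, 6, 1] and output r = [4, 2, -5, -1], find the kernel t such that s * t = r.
Output length 4 = len(s) + len(t) - 1 ⇒ len(t) = 2. Solve t forward using t[k] = (r[k] - Σ_{i≥1} s[i]·t[k-i]) / s[0]: t[0] = r[0] / s[0] = 4 / 4 = 1; t[1] = (r[1] - 6×1) / s[0] = (2 - 6×1) / 4 = -1. So t = [1, -1]. Forward-check [4, 6, 1] * [1, -1]: r[0] = 4×1 = 4; r[1] = 4×-1 + 6×1 = 2; r[2] = 6×-1 + 1×1 = -5; r[3] = 1×-1 = -1 → [4, 2, -5, -1] ✓

[1, -1]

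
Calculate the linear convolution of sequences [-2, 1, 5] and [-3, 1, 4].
y[0] = -2×-3 = 6; y[1] = -2×1 + 1×-3 = -5; y[2] = -2×4 + 1×1 + 5×-3 = -22; y[3] = 1×4 + 5×1 = 9; y[4] = 5×4 = 20

[6, -5, -22, 9, 20]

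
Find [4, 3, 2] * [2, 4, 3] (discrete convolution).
y[0] = 4×2 = 8; y[1] = 4×4 + 3×2 = 22; y[2] = 4×3 + 3×4 + 2×2 = 28; y[3] = 3×3 + 2×4 = 17; y[4] = 2×3 = 6

[8, 22, 28, 17, 6]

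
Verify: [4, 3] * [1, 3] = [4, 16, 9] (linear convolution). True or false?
Recompute linear convolution of [4, 3] and [1, 3]: y[0] = 4×1 = 4; y[1] = 4×3 + 3×1 = 15; y[2] = 3×3 = 9 → [4, 15, 9]. Compare to given [4, 16, 9]: they differ at index 1: given 16, correct 15, so answer: No

No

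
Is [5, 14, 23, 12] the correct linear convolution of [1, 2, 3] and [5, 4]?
Recompute linear convolution of [1, 2, 3] and [5, 4]: y[0] = 1×5 = 5; y[1] = 1×4 + 2×5 = 14; y[2] = 2×4 + 3×5 = 23; y[3] = 3×4 = 12 → [5, 14, 23, 12]. Given [5, 14, 23, 12] matches, so answer: Yes

Yes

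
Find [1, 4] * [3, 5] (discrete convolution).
y[0] = 1×3 = 3; y[1] = 1×5 + 4×3 = 17; y[2] = 4×5 = 20

[3, 17, 20]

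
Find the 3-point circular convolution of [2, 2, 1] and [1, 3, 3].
Use y[k] = Σ_j a[j]·b[(k-j) mod 3]. y[0] = 2×1 + 2×3 + 1×3 = 11; y[1] = 2×3 + 2×1 + 1×3 = 11; y[2] = 2×3 + 2×3 + 1×1 = 13. Result: [11, 11, 13]

[11, 11, 13]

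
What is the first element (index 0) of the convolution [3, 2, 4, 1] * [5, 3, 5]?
Use y[k] = Σ_i a[i]·b[k-i] at k=0. y[0] = 3×5 = 15

15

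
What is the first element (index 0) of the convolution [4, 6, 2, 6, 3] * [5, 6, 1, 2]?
Use y[k] = Σ_i a[i]·b[k-i] at k=0. y[0] = 4×5 = 20

20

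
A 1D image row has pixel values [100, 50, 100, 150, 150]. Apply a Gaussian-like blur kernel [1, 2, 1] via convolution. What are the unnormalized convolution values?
Convolve image row [100, 50, 100, 150, 150] with kernel [1, 2, 1]: y[0] = 100×1 = 100; y[1] = 100×2 + 50×1 = 250; y[2] = 100×1 + 50×2 + 100×1 = 300; y[3] = 50×1 + 100×2 + 150×1 = 400; y[4] = 100×1 + 150×2 + 150×1 = 550; y[5] = 150×1 + 150×2 = 450; y[6] = 150×1 = 150 → [100, 250, 300, 400, 550, 450, 150]. Normalization factor = sum(kernel) = 4.

[100, 250, 300, 400, 550, 450, 150]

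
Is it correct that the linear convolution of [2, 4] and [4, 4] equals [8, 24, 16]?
Recompute linear convolution of [2, 4] and [4, 4]: y[0] = 2×4 = 8; y[1] = 2×4 + 4×4 = 24; y[2] = 4×4 = 16 → [8, 24, 16]. Given [8, 24, 16] matches, so answer: Yes

Yes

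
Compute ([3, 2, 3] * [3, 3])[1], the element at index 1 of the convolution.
Use y[k] = Σ_i a[i]·b[k-i] at k=1. y[1] = 3×3 + 2×3 = 15

15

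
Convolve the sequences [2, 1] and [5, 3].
y[0] = 2×5 = 10; y[1] = 2×3 + 1×5 = 11; y[2] = 1×3 = 3

[10, 11, 3]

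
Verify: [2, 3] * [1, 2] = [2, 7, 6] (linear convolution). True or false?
Recompute linear convolution of [2, 3] and [1, 2]: y[0] = 2×1 = 2; y[1] = 2×2 + 3×1 = 7; y[2] = 3×2 = 6 → [2, 7, 6]. Given [2, 7, 6] matches, so answer: Yes

Yes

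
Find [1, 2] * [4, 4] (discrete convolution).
y[0] = 1×4 = 4; y[1] = 1×4 + 2×4 = 12; y[2] = 2×4 = 8

[4, 12, 8]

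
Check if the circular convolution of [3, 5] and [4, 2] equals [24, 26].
Recompute circular convolution of [3, 5] and [4, 2]: y[0] = 3×4 + 5×2 = 22; y[1] = 3×2 + 5×4 = 26 → [22, 26]. Compare to given [24, 26]: they differ at index 0: given 24, correct 22, so answer: No

No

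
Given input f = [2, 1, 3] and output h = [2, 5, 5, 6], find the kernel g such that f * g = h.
Output length 4 = len(f) + len(g) - 1 ⇒ len(g) = 2. Solve g forward using g[k] = (h[k] - Σ_{i≥1} f[i]·g[k-i]) / f[0]: g[0] = h[0] / f[0] = 2 / 2 = 1; g[1] = (h[1] - 1×1) / f[0] = (5 - 1×1) / 2 = 2. So g = [1, 2]. Forward-check [2, 1, 3] * [1, 2]: h[0] = 2×1 = 2; h[1] = 2×2 + 1×1 = 5; h[2] = 1×2 + 3×1 = 5; h[3] = 3×2 = 6 → [2, 5, 5, 6] ✓

[1, 2]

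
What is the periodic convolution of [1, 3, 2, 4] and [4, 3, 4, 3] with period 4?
Use y[k] = Σ_j f[j]·g[(k-j) mod 4]. y[0] = 1×4 + 3×3 + 2×4 + 4×3 = 33; y[1] = 1×3 + 3×4 + 2×3 + 4×4 = 37; y[2] = 1×4 + 3×3 + 2×4 + 4×3 = 33; y[3] = 1×3 + 3×4 + 2×3 + 4×4 = 37. Result: [33, 37, 33, 37]

[33, 37, 33, 37]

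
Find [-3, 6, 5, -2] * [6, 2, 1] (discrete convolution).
y[0] = -3×6 = -18; y[1] = -3×2 + 6×6 = 30; y[2] = -3×1 + 6×2 + 5×6 = 39; y[3] = 6×1 + 5×2 + -2×6 = 4; y[4] = 5×1 + -2×2 = 1; y[5] = -2×1 = -2

[-18, 30, 39, 4, 1, -2]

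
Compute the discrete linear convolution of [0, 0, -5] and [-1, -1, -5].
y[0] = 0×-1 = 0; y[1] = 0×-1 + 0×-1 = 0; y[2] = 0×-5 + 0×-1 + -5×-1 = 5; y[3] = 0×-5 + -5×-1 = 5; y[4] = -5×-5 = 25

[0, 0, 5, 5, 25]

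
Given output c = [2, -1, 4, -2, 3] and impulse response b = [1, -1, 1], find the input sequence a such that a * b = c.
Deconvolve c=[2, -1, 4, -2, 3] by b=[1, -1, 1]. Since b[0]=1, solve forward: a[0] = c[0] / 1 = 2; a[1] = (c[1] - 2×-1) / 1 = 1; a[2] = (c[2] - 1×-1 - 2×1) / 1 = 3. So a = [2, 1, 3]. Check by forward convolution: c[0] = 2×1 = 2; c[1] = 2×-1 + 1×1 = -1; c[2] = 2×1 + 1×-1 + 3×1 = 4; c[3] = 1×1 + 3×-1 = -2; c[4] = 3×1 = 3

[2, 1, 3]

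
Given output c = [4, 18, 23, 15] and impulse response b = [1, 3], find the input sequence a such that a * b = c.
Deconvolve c=[4, 18, 23, 15] by b=[1, 3]. Since b[0]=1, solve forward: a[0] = c[0] / 1 = 4; a[1] = (c[1] - 4×3) / 1 = 6; a[2] = (c[2] - 6×3) / 1 = 5. So a = [4, 6, 5]. Check by forward convolution: c[0] = 4×1 = 4; c[1] = 4×3 + 6×1 = 18; c[2] = 6×3 + 5×1 = 23; c[3] = 5×3 = 15

[4, 6, 5]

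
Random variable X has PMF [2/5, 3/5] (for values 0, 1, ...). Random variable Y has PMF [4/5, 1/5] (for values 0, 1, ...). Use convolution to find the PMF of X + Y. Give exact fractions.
P(X+Y=k) = Σ_i P(X=i)·P(Y=k-i) — a convolution of [2/5, 3/5] and [4/5, 1/5]. P(X+Y=0) = (2/5)×(4/5) = 8/25; P(X+Y=1) = (2/5)×(1/5) + (3/5)×(4/5) = 2/25 + 12/25 = 14/25; P(X+Y=2) = (3/5)×(1/5) = 3/25. PMF: [8/25, 14/25, 3/25] (sums to 1 ✓)

[8/25, 14/25, 3/25]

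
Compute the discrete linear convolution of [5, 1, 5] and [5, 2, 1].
y[0] = 5×5 = 25; y[1] = 5×2 + 1×5 = 15; y[2] = 5×1 + 1×2 + 5×5 = 32; y[3] = 1×1 + 5×2 = 11; y[4] = 5×1 = 5

[25, 15, 32, 11, 5]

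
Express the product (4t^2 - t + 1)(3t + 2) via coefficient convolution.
Ascending coefficients: a = [1, -1, 4], b = [2, 3]. c[0] = 1×2 = 2; c[1] = 1×3 + -1×2 = 1; c[2] = -1×3 + 4×2 = 5; c[3] = 4×3 = 12. Result coefficients: [2, 1, 5, 12] → 12t^3 + 5t^2 + t + 2

12t^3 + 5t^2 + t + 2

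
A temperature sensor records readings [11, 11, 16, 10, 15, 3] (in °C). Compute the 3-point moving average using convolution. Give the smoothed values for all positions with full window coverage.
3-point moving average kernel = [1, 1, 1]. Apply in 'valid' mode (full window coverage): avg[0] = (11 + 11 + 16) / 3 = 12.67; avg[1] = (11 + 16 + 10) / 3 = 12.33; avg[2] = (16 + 10 + 15) / 3 = 13.67; avg[3] = (10 + 15 + 3) / 3 = 9.33. Smoothed values: [12.67, 12.33, 13.67, 9.33]

[12.67, 12.33, 13.67, 9.33]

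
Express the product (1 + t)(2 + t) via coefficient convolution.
Ascending coefficients: a = [1, 1], b = [2, 1]. c[0] = 1×2 = 2; c[1] = 1×1 + 1×2 = 3; c[2] = 1×1 = 1. Result coefficients: [2, 3, 1] → 2 + 3t + t^2

2 + 3t + t^2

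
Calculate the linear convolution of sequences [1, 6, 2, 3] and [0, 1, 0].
y[0] = 1×0 = 0; y[1] = 1×1 + 6×0 = 1; y[2] = 1×0 + 6×1 + 2×0 = 6; y[3] = 6×0 + 2×1 + 3×0 = 2; y[4] = 2×0 + 3×1 = 3; y[5] = 3×0 = 0

[0, 1, 6, 2, 3, 0]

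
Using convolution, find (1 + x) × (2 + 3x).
Ascending coefficients: a = [1, 1], b = [2, 3]. c[0] = 1×2 = 2; c[1] = 1×3 + 1×2 = 5; c[2] = 1×3 = 3. Result coefficients: [2, 5, 3] → 2 + 5x + 3x^2

2 + 5x + 3x^2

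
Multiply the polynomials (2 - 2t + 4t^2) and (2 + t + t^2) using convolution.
Ascending coefficients: a = [2, -2, 4], b = [2, 1, 1]. c[0] = 2×2 = 4; c[1] = 2×1 + -2×2 = -2; c[2] = 2×1 + -2×1 + 4×2 = 8; c[3] = -2×1 + 4×1 = 2; c[4] = 4×1 = 4. Result coefficients: [4, -2, 8, 2, 4] → 4 - 2t + 8t^2 + 2t^3 + 4t^4

4 - 2t + 8t^2 + 2t^3 + 4t^4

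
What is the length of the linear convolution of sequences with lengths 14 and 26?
Linear/full convolution length: m + n - 1 = 14 + 26 - 1 = 39

39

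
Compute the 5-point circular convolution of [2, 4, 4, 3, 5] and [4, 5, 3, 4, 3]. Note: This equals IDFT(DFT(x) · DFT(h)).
Either evaluate y[k] = Σ_j x[j]·h[(k-j) mod 5] directly, or use IDFT(DFT(x) · DFT(h)). y[0] = 2×4 + 4×3 + 4×4 + 3×3 + 5×5 = 70; y[1] = 2×5 + 4×4 + 4×3 + 3×4 + 5×3 = 65; y[2] = 2×3 + 4×5 + 4×4 + 3×3 + 5×4 = 71; y[3] = 2×4 + 4×3 + 4×5 + 3×4 + 5×3 = 67; y[4] = 2×3 + 4×4 + 4×3 + 3×5 + 5×4 = 69. Result: [70, 65, 71, 67, 69]

[70, 65, 71, 67, 69]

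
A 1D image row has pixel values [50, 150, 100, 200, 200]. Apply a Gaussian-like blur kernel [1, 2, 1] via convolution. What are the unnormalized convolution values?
Convolve image row [50, 150, 100, 200, 200] with kernel [1, 2, 1]: y[0] = 50×1 = 50; y[1] = 50×2 + 150×1 = 250; y[2] = 50×1 + 150×2 + 100×1 = 450; y[3] = 150×1 + 100×2 + 200×1 = 550; y[4] = 100×1 + 200×2 + 200×1 = 700; y[5] = 200×1 + 200×2 = 600; y[6] = 200×1 = 200 → [50, 250, 450, 550, 700, 600, 200]. Normalization factor = sum(kernel) = 4.

[50, 250, 450, 550, 700, 600, 200]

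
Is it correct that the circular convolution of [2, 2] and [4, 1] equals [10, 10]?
Recompute circular convolution of [2, 2] and [4, 1]: y[0] = 2×4 + 2×1 = 10; y[1] = 2×1 + 2×4 = 10 → [10, 10]. Given [10, 10] matches, so answer: Yes

Yes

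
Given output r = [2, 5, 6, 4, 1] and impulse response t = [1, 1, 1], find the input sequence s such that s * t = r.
Deconvolve r=[2, 5, 6, 4, 1] by t=[1, 1, 1]. Since t[0]=1, solve forward: s[0] = r[0] / 1 = 2; s[1] = (r[1] - 2×1) / 1 = 3; s[2] = (r[2] - 3×1 - 2×1) / 1 = 1. So s = [2, 3, 1]. Check by forward convolution: r[0] = 2×1 = 2; r[1] = 2×1 + 3×1 = 5; r[2] = 2×1 + 3×1 + 1×1 = 6; r[3] = 3×1 + 1×1 = 4; r[4] = 1×1 = 1

[2, 3, 1]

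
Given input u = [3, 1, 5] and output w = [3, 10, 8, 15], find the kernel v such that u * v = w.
Output length 4 = len(u) + len(v) - 1 ⇒ len(v) = 2. Solve v forward using v[k] = (w[k] - Σ_{i≥1} u[i]·v[k-i]) / u[0]: v[0] = w[0] / u[0] = 3 / 3 = 1; v[1] = (w[1] - 1×1) / u[0] = (10 - 1×1) / 3 = 3. So v = [1, 3]. Forward-check [3, 1, 5] * [1, 3]: w[0] = 3×1 = 3; w[1] = 3×3 + 1×1 = 10; w[2] = 1×3 + 5×1 = 8; w[3] = 5×3 = 15 → [3, 10, 8, 15] ✓

[1, 3]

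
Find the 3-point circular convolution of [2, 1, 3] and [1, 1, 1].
Use y[k] = Σ_j x[j]·h[(k-j) mod 3]. y[0] = 2×1 + 1×1 + 3×1 = 6; y[1] = 2×1 + 1×1 + 3×1 = 6; y[2] = 2×1 + 1×1 + 3×1 = 6. Result: [6, 6, 6]

[6, 6, 6]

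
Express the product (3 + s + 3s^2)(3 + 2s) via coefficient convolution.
Ascending coefficients: a = [3, 1, 3], b = [3, 2]. c[0] = 3×3 = 9; c[1] = 3×2 + 1×3 = 9; c[2] = 1×2 + 3×3 = 11; c[3] = 3×2 = 6. Result coefficients: [9, 9, 11, 6] → 9 + 9s + 11s^2 + 6s^3

9 + 9s + 11s^2 + 6s^3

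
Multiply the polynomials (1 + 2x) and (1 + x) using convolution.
Ascending coefficients: a = [1, 2], b = [1, 1]. c[0] = 1×1 = 1; c[1] = 1×1 + 2×1 = 3; c[2] = 2×1 = 2. Result coefficients: [1, 3, 2] → 1 + 3x + 2x^2

1 + 3x + 2x^2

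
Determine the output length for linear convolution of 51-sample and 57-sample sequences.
Linear/full convolution length: m + n - 1 = 51 + 57 - 1 = 107

107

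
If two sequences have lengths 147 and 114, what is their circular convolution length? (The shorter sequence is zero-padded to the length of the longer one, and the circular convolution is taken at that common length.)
Circular convolution (zero-padding the shorter input) has length max(m, n) = max(147, 114) = 147

147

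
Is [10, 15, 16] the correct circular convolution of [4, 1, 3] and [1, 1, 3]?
Recompute circular convolution of [4, 1, 3] and [1, 1, 3]: y[0] = 4×1 + 1×3 + 3×1 = 10; y[1] = 4×1 + 1×1 + 3×3 = 14; y[2] = 4×3 + 1×1 + 3×1 = 16 → [10, 14, 16]. Compare to given [10, 15, 16]: they differ at index 1: given 15, correct 14, so answer: No

No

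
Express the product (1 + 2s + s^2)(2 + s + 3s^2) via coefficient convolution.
Ascending coefficients: a = [1, 2, 1], b = [2, 1, 3]. c[0] = 1×2 = 2; c[1] = 1×1 + 2×2 = 5; c[2] = 1×3 + 2×1 + 1×2 = 7; c[3] = 2×3 + 1×1 = 7; c[4] = 1×3 = 3. Result coefficients: [2, 5, 7, 7, 3] → 2 + 5s + 7s^2 + 7s^3 + 3s^4

2 + 5s + 7s^2 + 7s^3 + 3s^4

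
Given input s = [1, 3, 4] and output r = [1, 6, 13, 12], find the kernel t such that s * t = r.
Output length 4 = len(s) + len(t) - 1 ⇒ len(t) = 2. Solve t forward using t[k] = (r[k] - Σ_{i≥1} s[i]·t[k-i]) / s[0]: t[0] = r[0] / s[0] = 1 / 1 = 1; t[1] = (r[1] - 3×1) / s[0] = (6 - 3×1) / 1 = 3. So t = [1, 3]. Forward-check [1, 3, 4] * [1, 3]: r[0] = 1×1 = 1; r[1] = 1×3 + 3×1 = 6; r[2] = 3×3 + 4×1 = 13; r[3] = 4×3 = 12 → [1, 6, 13, 12] ✓

[1, 3]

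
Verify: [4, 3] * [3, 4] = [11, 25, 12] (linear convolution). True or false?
Recompute linear convolution of [4, 3] and [3, 4]: y[0] = 4×3 = 12; y[1] = 4×4 + 3×3 = 25; y[2] = 3×4 = 12 → [12, 25, 12]. Compare to given [11, 25, 12]: they differ at index 0: given 11, correct 12, so answer: No

No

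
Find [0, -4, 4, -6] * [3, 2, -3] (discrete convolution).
y[0] = 0×3 = 0; y[1] = 0×2 + -4×3 = -12; y[2] = 0×-3 + -4×2 + 4×3 = 4; y[3] = -4×-3 + 4×2 + -6×3 = 2; y[4] = 4×-3 + -6×2 = -24; y[5] = -6×-3 = 18

[0, -12, 4, 2, -24, 18]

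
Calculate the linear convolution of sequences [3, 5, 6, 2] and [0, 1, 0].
y[0] = 3×0 = 0; y[1] = 3×1 + 5×0 = 3; y[2] = 3×0 + 5×1 + 6×0 = 5; y[3] = 5×0 + 6×1 + 2×0 = 6; y[4] = 6×0 + 2×1 = 2; y[5] = 2×0 = 0

[0, 3, 5, 6, 2, 0]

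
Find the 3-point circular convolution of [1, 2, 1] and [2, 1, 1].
Use y[k] = Σ_j a[j]·b[(k-j) mod 3]. y[0] = 1×2 + 2×1 + 1×1 = 5; y[1] = 1×1 + 2×2 + 1×1 = 6; y[2] = 1×1 + 2×1 + 1×2 = 5. Result: [5, 6, 5]

[5, 6, 5]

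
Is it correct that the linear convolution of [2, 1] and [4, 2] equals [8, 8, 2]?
Recompute linear convolution of [2, 1] and [4, 2]: y[0] = 2×4 = 8; y[1] = 2×2 + 1×4 = 8; y[2] = 1×2 = 2 → [8, 8, 2]. Given [8, 8, 2] matches, so answer: Yes

Yes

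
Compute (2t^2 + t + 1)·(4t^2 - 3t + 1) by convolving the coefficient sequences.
Ascending coefficients: a = [1, 1, 2], b = [1, -3, 4]. c[0] = 1×1 = 1; c[1] = 1×-3 + 1×1 = -2; c[2] = 1×4 + 1×-3 + 2×1 = 3; c[3] = 1×4 + 2×-3 = -2; c[4] = 2×4 = 8. Result coefficients: [1, -2, 3, -2, 8] → 8t^4 - 2t^3 + 3t^2 - 2t + 1

8t^4 - 2t^3 + 3t^2 - 2t + 1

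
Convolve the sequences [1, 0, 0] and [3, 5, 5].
y[0] = 1×3 = 3; y[1] = 1×5 + 0×3 = 5; y[2] = 1×5 + 0×5 + 0×3 = 5; y[3] = 0×5 + 0×5 = 0; y[4] = 0×5 = 0

[3, 5, 5, 0, 0]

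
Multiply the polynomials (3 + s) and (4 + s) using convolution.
Ascending coefficients: a = [3, 1], b = [4, 1]. c[0] = 3×4 = 12; c[1] = 3×1 + 1×4 = 7; c[2] = 1×1 = 1. Result coefficients: [12, 7, 1] → 12 + 7s + s^2

12 + 7s + s^2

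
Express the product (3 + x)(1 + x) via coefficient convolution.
Ascending coefficients: a = [3, 1], b = [1, 1]. c[0] = 3×1 = 3; c[1] = 3×1 + 1×1 = 4; c[2] = 1×1 = 1. Result coefficients: [3, 4, 1] → 3 + 4x + x^2

3 + 4x + x^2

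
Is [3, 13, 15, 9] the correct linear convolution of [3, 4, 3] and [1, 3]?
Recompute linear convolution of [3, 4, 3] and [1, 3]: y[0] = 3×1 = 3; y[1] = 3×3 + 4×1 = 13; y[2] = 4×3 + 3×1 = 15; y[3] = 3×3 = 9 → [3, 13, 15, 9]. Given [3, 13, 15, 9] matches, so answer: Yes

Yes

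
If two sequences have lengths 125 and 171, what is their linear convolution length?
Linear/full convolution length: m + n - 1 = 125 + 171 - 1 = 295

295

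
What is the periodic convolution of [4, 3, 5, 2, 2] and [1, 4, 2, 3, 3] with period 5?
Use y[k] = Σ_j u[j]·v[(k-j) mod 5]. y[0] = 4×1 + 3×3 + 5×3 + 2×2 + 2×4 = 40; y[1] = 4×4 + 3×1 + 5×3 + 2×3 + 2×2 = 44; y[2] = 4×2 + 3×4 + 5×1 + 2×3 + 2×3 = 37; y[3] = 4×3 + 3×2 + 5×4 + 2×1 + 2×3 = 46; y[4] = 4×3 + 3×3 + 5×2 + 2×4 + 2×1 = 41. Result: [40, 44, 37, 46, 41]

[40, 44, 37, 46, 41]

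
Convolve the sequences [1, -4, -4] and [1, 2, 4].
y[0] = 1×1 = 1; y[1] = 1×2 + -4×1 = -2; y[2] = 1×4 + -4×2 + -4×1 = -8; y[3] = -4×4 + -4×2 = -24; y[4] = -4×4 = -16

[1, -2, -8, -24, -16]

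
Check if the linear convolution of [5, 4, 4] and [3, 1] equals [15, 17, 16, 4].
Recompute linear convolution of [5, 4, 4] and [3, 1]: y[0] = 5×3 = 15; y[1] = 5×1 + 4×3 = 17; y[2] = 4×1 + 4×3 = 16; y[3] = 4×1 = 4 → [15, 17, 16, 4]. Given [15, 17, 16, 4] matches, so answer: Yes

Yes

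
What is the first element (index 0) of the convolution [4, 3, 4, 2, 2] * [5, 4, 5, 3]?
Use y[k] = Σ_i a[i]·b[k-i] at k=0. y[0] = 4×5 = 20

20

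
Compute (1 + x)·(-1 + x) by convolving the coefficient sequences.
Ascending coefficients: a = [1, 1], b = [-1, 1]. c[0] = 1×-1 = -1; c[1] = 1×1 + 1×-1 = 0; c[2] = 1×1 = 1. Result coefficients: [-1, 0, 1] → -1 + x^2

-1 + x^2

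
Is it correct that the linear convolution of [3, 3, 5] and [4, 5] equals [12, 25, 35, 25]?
Recompute linear convolution of [3, 3, 5] and [4, 5]: y[0] = 3×4 = 12; y[1] = 3×5 + 3×4 = 27; y[2] = 3×5 + 5×4 = 35; y[3] = 5×5 = 25 → [12, 27, 35, 25]. Compare to given [12, 25, 35, 25]: they differ at index 1: given 25, correct 27, so answer: No

No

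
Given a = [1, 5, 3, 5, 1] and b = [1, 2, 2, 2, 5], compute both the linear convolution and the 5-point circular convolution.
Linear: y_lin[0] = 1×1 = 1; y_lin[1] = 1×2 + 5×1 = 7; y_lin[2] = 1×2 + 5×2 + 3×1 = 15; y_lin[3] = 1×2 + 5×2 + 3×2 + 5×1 = 23; y_lin[4] = 1×5 + 5×2 + 3×2 + 5×2 + 1×1 = 32; y_lin[5] = 5×5 + 3×2 + 5×2 + 1×2 = 43; y_lin[6] = 3×5 + 5×2 + 1×2 = 27; y_lin[7] = 5×5 + 1×2 = 27; y_lin[8] = 1×5 = 5 → [1, 7, 15, 23, 32, 43, 27, 27, 5]. Circular (length 5): y[0] = 1×1 + 5×5 + 3×2 + 5×2 + 1×2 = 44; y[1] = 1×2 + 5×1 + 3×5 + 5×2 + 1×2 = 34; y[2] = 1×2 + 5×2 + 3×1 + 5×5 + 1×2 = 42; y[3] = 1×2 + 5×2 + 3×2 + 5×1 + 1×5 = 28; y[4] = 1×5 + 5×2 + 3×2 + 5×2 + 1×1 = 32 → [44, 34, 42, 28, 32]

Linear: [1, 7, 15, 23, 32, 43, 27, 27, 5], Circular: [44, 34, 42, 28, 32]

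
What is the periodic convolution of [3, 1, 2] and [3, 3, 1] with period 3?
Use y[k] = Σ_j u[j]·v[(k-j) mod 3]. y[0] = 3×3 + 1×1 + 2×3 = 16; y[1] = 3×3 + 1×3 + 2×1 = 14; y[2] = 3×1 + 1×3 + 2×3 = 12. Result: [16, 14, 12]

[16, 14, 12]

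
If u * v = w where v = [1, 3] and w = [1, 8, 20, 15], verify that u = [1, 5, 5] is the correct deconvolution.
Forward-compute [1, 5, 5] * [1, 3]: w[0] = 1×1 = 1; w[1] = 1×3 + 5×1 = 8; w[2] = 5×3 + 5×1 = 20; w[3] = 5×3 = 15 → [1, 8, 20, 15]. Matches given w = [1, 8, 20, 15], so verified.

Verified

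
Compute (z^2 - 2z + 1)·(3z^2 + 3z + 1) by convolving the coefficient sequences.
Ascending coefficients: a = [1, -2, 1], b = [1, 3, 3]. c[0] = 1×1 = 1; c[1] = 1×3 + -2×1 = 1; c[2] = 1×3 + -2×3 + 1×1 = -2; c[3] = -2×3 + 1×3 = -3; c[4] = 1×3 = 3. Result coefficients: [1, 1, -2, -3, 3] → 3z^4 - 3z^3 - 2z^2 + z + 1

3z^4 - 3z^3 - 2z^2 + z + 1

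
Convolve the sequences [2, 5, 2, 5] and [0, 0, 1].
y[0] = 2×0 = 0; y[1] = 2×0 + 5×0 = 0; y[2] = 2×1 + 5×0 + 2×0 = 2; y[3] = 5×1 + 2×0 + 5×0 = 5; y[4] = 2×1 + 5×0 = 2; y[5] = 5×1 = 5

[0, 0, 2, 5, 2, 5]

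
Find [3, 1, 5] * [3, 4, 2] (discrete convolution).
y[0] = 3×3 = 9; y[1] = 3×4 + 1×3 = 15; y[2] = 3×2 + 1×4 + 5×3 = 25; y[3] = 1×2 + 5×4 = 22; y[4] = 5×2 = 10

[9, 15, 25, 22, 10]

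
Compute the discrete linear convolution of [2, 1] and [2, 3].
y[0] = 2×2 = 4; y[1] = 2×3 + 1×2 = 8; y[2] = 1×3 = 3

[4, 8, 3]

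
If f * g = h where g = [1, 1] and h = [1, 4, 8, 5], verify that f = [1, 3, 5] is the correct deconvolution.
Forward-compute [1, 3, 5] * [1, 1]: h[0] = 1×1 = 1; h[1] = 1×1 + 3×1 = 4; h[2] = 3×1 + 5×1 = 8; h[3] = 5×1 = 5 → [1, 4, 8, 5]. Matches given h = [1, 4, 8, 5], so verified.

Verified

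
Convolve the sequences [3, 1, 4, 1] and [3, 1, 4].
y[0] = 3×3 = 9; y[1] = 3×1 + 1×3 = 6; y[2] = 3×4 + 1×1 + 4×3 = 25; y[3] = 1×4 + 4×1 + 1×3 = 11; y[4] = 4×4 + 1×1 = 17; y[5] = 1×4 = 4

[9, 6, 25, 11, 17, 4]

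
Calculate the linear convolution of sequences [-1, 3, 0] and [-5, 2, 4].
y[0] = -1×-5 = 5; y[1] = -1×2 + 3×-5 = -17; y[2] = -1×4 + 3×2 + 0×-5 = 2; y[3] = 3×4 + 0×2 = 12; y[4] = 0×4 = 0

[5, -17, 2, 12, 0]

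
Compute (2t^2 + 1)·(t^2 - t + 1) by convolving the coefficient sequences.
Ascending coefficients: a = [1, 0, 2], b = [1, -1, 1]. c[0] = 1×1 = 1; c[1] = 1×-1 + 0×1 = -1; c[2] = 1×1 + 0×-1 + 2×1 = 3; c[3] = 0×1 + 2×-1 = -2; c[4] = 2×1 = 2. Result coefficients: [1, -1, 3, -2, 2] → 2t^4 - 2t^3 + 3t^2 - t + 1

2t^4 - 2t^3 + 3t^2 - t + 1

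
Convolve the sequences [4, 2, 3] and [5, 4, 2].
y[0] = 4×5 = 20; y[1] = 4×4 + 2×5 = 26; y[2] = 4×2 + 2×4 + 3×5 = 31; y[3] = 2×2 + 3×4 = 16; y[4] = 3×2 = 6

[20, 26, 31, 16, 6]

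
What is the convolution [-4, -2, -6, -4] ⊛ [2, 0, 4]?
y[0] = -4×2 = -8; y[1] = -4×0 + -2×2 = -4; y[2] = -4×4 + -2×0 + -6×2 = -28; y[3] = -2×4 + -6×0 + -4×2 = -16; y[4] = -6×4 + -4×0 = -24; y[5] = -4×4 = -16

[-8, -4, -28, -16, -24, -16]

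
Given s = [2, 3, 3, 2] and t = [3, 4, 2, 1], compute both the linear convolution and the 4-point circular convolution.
Linear: y_lin[0] = 2×3 = 6; y_lin[1] = 2×4 + 3×3 = 17; y_lin[2] = 2×2 + 3×4 + 3×3 = 25; y_lin[3] = 2×1 + 3×2 + 3×4 + 2×3 = 26; y_lin[4] = 3×1 + 3×2 + 2×4 = 17; y_lin[5] = 3×1 + 2×2 = 7; y_lin[6] = 2×1 = 2 → [6, 17, 25, 26, 17, 7, 2]. Circular (length 4): y[0] = 2×3 + 3×1 + 3×2 + 2×4 = 23; y[1] = 2×4 + 3×3 + 3×1 + 2×2 = 24; y[2] = 2×2 + 3×4 + 3×3 + 2×1 = 27; y[3] = 2×1 + 3×2 + 3×4 + 2×3 = 26 → [23, 24, 27, 26]

Linear: [6, 17, 25, 26, 17, 7, 2], Circular: [23, 24, 27, 26]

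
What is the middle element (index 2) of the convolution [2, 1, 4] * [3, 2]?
Use y[k] = Σ_i a[i]·b[k-i] at k=2. y[2] = 1×2 + 4×3 = 14

14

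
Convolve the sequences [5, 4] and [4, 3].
y[0] = 5×4 = 20; y[1] = 5×3 + 4×4 = 31; y[2] = 4×3 = 12

[20, 31, 12]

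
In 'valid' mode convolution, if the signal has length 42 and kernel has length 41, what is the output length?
'Valid' mode counts only positions where the kernel fully overlaps the signal: m - n + 1 = 42 - 41 + 1 = 2

2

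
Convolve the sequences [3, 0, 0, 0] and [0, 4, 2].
y[0] = 3×0 = 0; y[1] = 3×4 + 0×0 = 12; y[2] = 3×2 + 0×4 + 0×0 = 6; y[3] = 0×2 + 0×4 + 0×0 = 0; y[4] = 0×2 + 0×4 = 0; y[5] = 0×2 = 0

[0, 12, 6, 0, 0, 0]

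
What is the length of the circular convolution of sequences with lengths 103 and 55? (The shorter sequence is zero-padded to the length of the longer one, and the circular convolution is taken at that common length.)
Circular convolution (zero-padding the shorter input) has length max(m, n) = max(103, 55) = 103

103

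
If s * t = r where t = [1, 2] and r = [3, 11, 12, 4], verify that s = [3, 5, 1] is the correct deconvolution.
Forward-compute [3, 5, 1] * [1, 2]: r[0] = 3×1 = 3; r[1] = 3×2 + 5×1 = 11; r[2] = 5×2 + 1×1 = 11; r[3] = 1×2 = 2 → [3, 11, 11, 2]. Does not match given r = [3, 11, 12, 4].

Not verified. [3, 5, 1] * [1, 2] = [3, 11, 11, 2], which differs from [3, 11, 12, 4] at index 2.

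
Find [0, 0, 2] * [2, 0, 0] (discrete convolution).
y[0] = 0×2 = 0; y[1] = 0×0 + 0×2 = 0; y[2] = 0×0 + 0×0 + 2×2 = 4; y[3] = 0×0 + 2×0 = 0; y[4] = 2×0 = 0

[0, 0, 4, 0, 0]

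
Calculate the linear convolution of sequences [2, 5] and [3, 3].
y[0] = 2×3 = 6; y[1] = 2×3 + 5×3 = 21; y[2] = 5×3 = 15

[6, 21, 15]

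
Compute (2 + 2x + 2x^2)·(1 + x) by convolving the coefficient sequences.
Ascending coefficients: a = [2, 2, 2], b = [1, 1]. c[0] = 2×1 = 2; c[1] = 2×1 + 2×1 = 4; c[2] = 2×1 + 2×1 = 4; c[3] = 2×1 = 2. Result coefficients: [2, 4, 4, 2] → 2 + 4x + 4x^2 + 2x^3

2 + 4x + 4x^2 + 2x^3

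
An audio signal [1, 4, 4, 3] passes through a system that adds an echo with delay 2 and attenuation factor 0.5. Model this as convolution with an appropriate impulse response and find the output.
Direct-path + delayed-attenuated-path model → impulse response h = [1, 0, 0.5] (1 at lag 0, 0.5 at lag 2). Output y[n] = x[n] + 0.5·x[n - 2] (with x[n] = 0 outside 0..3): y[0] = 1 + 0.5×0 = 1; y[1] = 4 + 0.5×0 = 4; y[2] = 4 + 0.5×1 = 4.5; y[3] = 3 + 0.5×4 = 5.0; y[4] = 0 + 0.5×4 = 2.0; y[5] = 0 + 0.5×3 = 1.5. So y = [1, 4, 4.5, 5.0, 2.0, 1.5]

[1, 4, 4.5, 5.0, 2.0, 1.5]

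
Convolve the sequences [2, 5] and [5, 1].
y[0] = 2×5 = 10; y[1] = 2×1 + 5×5 = 27; y[2] = 5×1 = 5

[10, 27, 5]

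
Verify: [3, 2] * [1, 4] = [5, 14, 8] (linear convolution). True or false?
Recompute linear convolution of [3, 2] and [1, 4]: y[0] = 3×1 = 3; y[1] = 3×4 + 2×1 = 14; y[2] = 2×4 = 8 → [3, 14, 8]. Compare to given [5, 14, 8]: they differ at index 0: given 5, correct 3, so answer: No

No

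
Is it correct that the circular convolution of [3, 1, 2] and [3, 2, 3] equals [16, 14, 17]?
Recompute circular convolution of [3, 1, 2] and [3, 2, 3]: y[0] = 3×3 + 1×3 + 2×2 = 16; y[1] = 3×2 + 1×3 + 2×3 = 15; y[2] = 3×3 + 1×2 + 2×3 = 17 → [16, 15, 17]. Compare to given [16, 14, 17]: they differ at index 1: given 14, correct 15, so answer: No

No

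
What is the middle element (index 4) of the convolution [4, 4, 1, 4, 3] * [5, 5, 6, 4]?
Use y[k] = Σ_i a[i]·b[k-i] at k=4. y[4] = 4×4 + 1×6 + 4×5 + 3×5 = 57

57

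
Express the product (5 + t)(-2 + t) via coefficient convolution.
Ascending coefficients: a = [5, 1], b = [-2, 1]. c[0] = 5×-2 = -10; c[1] = 5×1 + 1×-2 = 3; c[2] = 1×1 = 1. Result coefficients: [-10, 3, 1] → -10 + 3t + t^2

-10 + 3t + t^2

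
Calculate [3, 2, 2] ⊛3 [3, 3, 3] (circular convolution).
Use y[k] = Σ_j a[j]·b[(k-j) mod 3]. y[0] = 3×3 + 2×3 + 2×3 = 21; y[1] = 3×3 + 2×3 + 2×3 = 21; y[2] = 3×3 + 2×3 + 2×3 = 21. Result: [21, 21, 21]

[21, 21, 21]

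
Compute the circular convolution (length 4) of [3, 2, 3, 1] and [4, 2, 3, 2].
Use y[k] = Σ_j x[j]·h[(k-j) mod 4]. y[0] = 3×4 + 2×2 + 3×3 + 1×2 = 27; y[1] = 3×2 + 2×4 + 3×2 + 1×3 = 23; y[2] = 3×3 + 2×2 + 3×4 + 1×2 = 27; y[3] = 3×2 + 2×3 + 3×2 + 1×4 = 22. Result: [27, 23, 27, 22]

[27, 23, 27, 22]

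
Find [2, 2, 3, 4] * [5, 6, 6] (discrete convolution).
y[0] = 2×5 = 10; y[1] = 2×6 + 2×5 = 22; y[2] = 2×6 + 2×6 + 3×5 = 39; y[3] = 2×6 + 3×6 + 4×5 = 50; y[4] = 3×6 + 4×6 = 42; y[5] = 4×6 = 24

[10, 22, 39, 50, 42, 24]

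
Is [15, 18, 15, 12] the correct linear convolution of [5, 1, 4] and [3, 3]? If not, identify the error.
Recompute linear convolution of [5, 1, 4] and [3, 3]: y[0] = 5×3 = 15; y[1] = 5×3 + 1×3 = 18; y[2] = 1×3 + 4×3 = 15; y[3] = 4×3 = 12 → [15, 18, 15, 12]. Given [15, 18, 15, 12] matches, so answer: Yes

Yes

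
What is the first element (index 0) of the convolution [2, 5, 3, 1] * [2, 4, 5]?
Use y[k] = Σ_i a[i]·b[k-i] at k=0. y[0] = 2×2 = 4

4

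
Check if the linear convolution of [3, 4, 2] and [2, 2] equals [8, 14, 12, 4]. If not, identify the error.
Recompute linear convolution of [3, 4, 2] and [2, 2]: y[0] = 3×2 = 6; y[1] = 3×2 + 4×2 = 14; y[2] = 4×2 + 2×2 = 12; y[3] = 2×2 = 4 → [6, 14, 12, 4]. Compare to given [8, 14, 12, 4]: they differ at index 0: given 8, correct 6, so answer: No

No. Error at index 0: given 8, correct 6.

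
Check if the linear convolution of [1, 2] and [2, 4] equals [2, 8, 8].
Recompute linear convolution of [1, 2] and [2, 4]: y[0] = 1×2 = 2; y[1] = 1×4 + 2×2 = 8; y[2] = 2×4 = 8 → [2, 8, 8]. Given [2, 8, 8] matches, so answer: Yes

Yes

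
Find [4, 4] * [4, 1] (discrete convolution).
y[0] = 4×4 = 16; y[1] = 4×1 + 4×4 = 20; y[2] = 4×1 = 4

[16, 20, 4]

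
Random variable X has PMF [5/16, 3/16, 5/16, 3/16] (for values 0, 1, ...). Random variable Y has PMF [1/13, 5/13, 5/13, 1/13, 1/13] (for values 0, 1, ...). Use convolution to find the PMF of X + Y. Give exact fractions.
P(X+Y=k) = Σ_i P(X=i)·P(Y=k-i) — a convolution of [5/16, 3/16, 5/16, 3/16] and [1/13, 5/13, 5/13, 1/13, 1/13]. P(X+Y=0) = (5/16)×(1/13) = 5/208; P(X+Y=1) = (5/16)×(5/13) + (3/16)×(1/13) = 25/208 + 3/208 = 7/52; P(X+Y=2) = (5/16)×(5/13) + (3/16)×(5/13) + (5/16)×(1/13) = 25/208 + 15/208 + 5/208 = 45/208; P(X+Y=3) = (5/16)×(1/13) + (3/16)×(5/13) + (5/16)×(5/13) + (3/16)×(1/13) = 5/208 + 15/208 + 25/208 + 3/208 = 3/13; P(X+Y=4) = (5/16)×(1/13) + (3/16)×(1/13) + (5/16)×(5/13) + (3/16)×(5/13) = 5/208 + 3/208 + 25/208 + 15/208 = 3/13; P(X+Y=5) = (3/16)×(1/13) + (5/16)×(1/13) + (3/16)×(5/13) = 3/208 + 5/208 + 15/208 = 23/208; P(X+Y=6) = (5/16)×(1/13) + (3/16)×(1/13) = 5/208 + 3/208 = 1/26; P(X+Y=7) = (3/16)×(1/13) = 3/208. PMF: [5/208, 7/52, 45/208, 3/13, 3/13, 23/208, 1/26, 3/208] (sums to 1 ✓)

[5/208, 7/52, 45/208, 3/13, 3/13, 23/208, 1/26, 3/208]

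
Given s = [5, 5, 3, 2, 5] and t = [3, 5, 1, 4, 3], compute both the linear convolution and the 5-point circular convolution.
Linear: y_lin[0] = 5×3 = 15; y_lin[1] = 5×5 + 5×3 = 40; y_lin[2] = 5×1 + 5×5 + 3×3 = 39; y_lin[3] = 5×4 + 5×1 + 3×5 + 2×3 = 46; y_lin[4] = 5×3 + 5×4 + 3×1 + 2×5 + 5×3 = 63; y_lin[5] = 5×3 + 3×4 + 2×1 + 5×5 = 54; y_lin[6] = 3×3 + 2×4 + 5×1 = 22; y_lin[7] = 2×3 + 5×4 = 26; y_lin[8] = 5×3 = 15 → [15, 40, 39, 46, 63, 54, 22, 26, 15]. Circular (length 5): y[0] = 5×3 + 5×3 + 3×4 + 2×1 + 5×5 = 69; y[1] = 5×5 + 5×3 + 3×3 + 2×4 + 5×1 = 62; y[2] = 5×1 + 5×5 + 3×3 + 2×3 + 5×4 = 65; y[3] = 5×4 + 5×1 + 3×5 + 2×3 + 5×3 = 61; y[4] = 5×3 + 5×4 + 3×1 + 2×5 + 5×3 = 63 → [69, 62, 65, 61, 63]

Linear: [15, 40, 39, 46, 63, 54, 22, 26, 15], Circular: [69, 62, 65, 61, 63]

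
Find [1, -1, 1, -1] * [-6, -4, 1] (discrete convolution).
y[0] = 1×-6 = -6; y[1] = 1×-4 + -1×-6 = 2; y[2] = 1×1 + -1×-4 + 1×-6 = -1; y[3] = -1×1 + 1×-4 + -1×-6 = 1; y[4] = 1×1 + -1×-4 = 5; y[5] = -1×1 = -1

[-6, 2, -1, 1, 5, -1]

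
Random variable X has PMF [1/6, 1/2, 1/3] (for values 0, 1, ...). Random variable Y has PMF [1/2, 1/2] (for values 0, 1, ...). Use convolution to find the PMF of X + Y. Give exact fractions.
P(X+Y=k) = Σ_i P(X=i)·P(Y=k-i) — a convolution of [1/6, 1/2, 1/3] and [1/2, 1/2]. P(X+Y=0) = (1/6)×(1/2) = 1/12; P(X+Y=1) = (1/6)×(1/2) + (1/2)×(1/2) = 1/12 + 1/4 = 1/3; P(X+Y=2) = (1/2)×(1/2) + (1/3)×(1/2) = 1/4 + 1/6 = 5/12; P(X+Y=3) = (1/3)×(1/2) = 1/6. PMF: [1/12, 1/3, 5/12, 1/6] (sums to 1 ✓)

[1/12, 1/3, 5/12, 1/6]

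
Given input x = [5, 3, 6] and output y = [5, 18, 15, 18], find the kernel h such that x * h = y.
Output length 4 = len(x) + len(h) - 1 ⇒ len(h) = 2. Solve h forward using h[k] = (y[k] - Σ_{i≥1} x[i]·h[k-i]) / x[0]: h[0] = y[0] / x[0] = 5 / 5 = 1; h[1] = (y[1] - 3×1) / x[0] = (18 - 3×1) / 5 = 3. So h = [1, 3]. Forward-check [5, 3, 6] * [1, 3]: y[0] = 5×1 = 5; y[1] = 5×3 + 3×1 = 18; y[2] = 3×3 + 6×1 = 15; y[3] = 6×3 = 18 → [5, 18, 15, 18] ✓

[1, 3]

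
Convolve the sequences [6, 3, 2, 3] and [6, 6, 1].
y[0] = 6×6 = 36; y[1] = 6×6 + 3×6 = 54; y[2] = 6×1 + 3×6 + 2×6 = 36; y[3] = 3×1 + 2×6 + 3×6 = 33; y[4] = 2×1 + 3×6 = 20; y[5] = 3×1 = 3

[36, 54, 36, 33, 20, 3]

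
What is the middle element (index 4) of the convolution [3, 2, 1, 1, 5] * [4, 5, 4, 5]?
Use y[k] = Σ_i a[i]·b[k-i] at k=4. y[4] = 2×5 + 1×4 + 1×5 + 5×4 = 39

39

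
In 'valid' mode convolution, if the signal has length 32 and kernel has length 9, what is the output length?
'Valid' mode counts only positions where the kernel fully overlaps the signal: m - n + 1 = 32 - 9 + 1 = 24

24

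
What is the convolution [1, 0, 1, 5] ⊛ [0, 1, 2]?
y[0] = 1×0 = 0; y[1] = 1×1 + 0×0 = 1; y[2] = 1×2 + 0×1 + 1×0 = 2; y[3] = 0×2 + 1×1 + 5×0 = 1; y[4] = 1×2 + 5×1 = 7; y[5] = 5×2 = 10

[0, 1, 2, 1, 7, 10]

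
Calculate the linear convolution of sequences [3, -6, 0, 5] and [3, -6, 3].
y[0] = 3×3 = 9; y[1] = 3×-6 + -6×3 = -36; y[2] = 3×3 + -6×-6 + 0×3 = 45; y[3] = -6×3 + 0×-6 + 5×3 = -3; y[4] = 0×3 + 5×-6 = -30; y[5] = 5×3 = 15

[9, -36, 45, -3, -30, 15]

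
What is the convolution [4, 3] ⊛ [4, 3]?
y[0] = 4×4 = 16; y[1] = 4×3 + 3×4 = 24; y[2] = 3×3 = 9

[16, 24, 9]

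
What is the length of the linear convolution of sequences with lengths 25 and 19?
Linear/full convolution length: m + n - 1 = 25 + 19 - 1 = 43

43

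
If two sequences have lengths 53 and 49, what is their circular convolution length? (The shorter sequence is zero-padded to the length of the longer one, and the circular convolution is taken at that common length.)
Circular convolution (zero-padding the shorter input) has length max(m, n) = max(53, 49) = 53

53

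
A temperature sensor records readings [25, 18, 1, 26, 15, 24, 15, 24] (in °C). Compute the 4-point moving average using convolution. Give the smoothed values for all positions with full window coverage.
4-point moving average kernel = [1, 1, 1, 1]. Apply in 'valid' mode (full window coverage): avg[0] = (25 + 18 + 1 + 26) / 4 = 17.5; avg[1] = (18 + 1 + 26 + 15) / 4 = 15.0; avg[2] = (1 + 26 + 15 + 24) / 4 = 16.5; avg[3] = (26 + 15 + 24 + 15) / 4 = 20.0; avg[4] = (15 + 24 + 15 + 24) / 4 = 19.5. Smoothed values: [17.5, 15.0, 16.5, 20.0, 19.5]

[17.5, 15.0, 16.5, 20.0, 19.5]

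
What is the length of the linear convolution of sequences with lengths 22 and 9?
Linear/full convolution length: m + n - 1 = 22 + 9 - 1 = 30

30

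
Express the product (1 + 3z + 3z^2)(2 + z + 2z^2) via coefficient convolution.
Ascending coefficients: a = [1, 3, 3], b = [2, 1, 2]. c[0] = 1×2 = 2; c[1] = 1×1 + 3×2 = 7; c[2] = 1×2 + 3×1 + 3×2 = 11; c[3] = 3×2 + 3×1 = 9; c[4] = 3×2 = 6. Result coefficients: [2, 7, 11, 9, 6] → 2 + 7z + 11z^2 + 9z^3 + 6z^4

2 + 7z + 11z^2 + 9z^3 + 6z^4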